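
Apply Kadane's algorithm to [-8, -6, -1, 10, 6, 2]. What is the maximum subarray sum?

Using Kadane's algorithm on [-8, -6, -1, 10, 6, 2]:

Scanning through the array:
Position 1 (value -6): max_ending_here = -6, max_so_far = -6
Position 2 (value -1): max_ending_here = -1, max_so_far = -1
Position 3 (value 10): max_ending_here = 10, max_so_far = 10
Position 4 (value 6): max_ending_here = 16, max_so_far = 16
Position 5 (value 2): max_ending_here = 18, max_so_far = 18

Maximum subarray: [10, 6, 2]
Maximum sum: 18

The maximum subarray is [10, 6, 2] with sum 18. This subarray runs from index 3 to index 5.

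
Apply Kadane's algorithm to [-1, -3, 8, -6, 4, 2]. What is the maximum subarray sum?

Using Kadane's algorithm on [-1, -3, 8, -6, 4, 2]:

Scanning through the array:
Position 1 (value -3): max_ending_here = -3, max_so_far = -1
Position 2 (value 8): max_ending_here = 8, max_so_far = 8
Position 3 (value -6): max_ending_here = 2, max_so_far = 8
Position 4 (value 4): max_ending_here = 6, max_so_far = 8
Position 5 (value 2): max_ending_here = 8, max_so_far = 8

Maximum subarray: [8]
Maximum sum: 8

The maximum subarray is [8] with sum 8. This subarray runs from index 2 to index 2.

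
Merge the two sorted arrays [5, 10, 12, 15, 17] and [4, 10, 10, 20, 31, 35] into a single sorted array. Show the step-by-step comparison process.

Merging process:

Compare 5 vs 4: take 4 from right. Merged: [4]
Compare 5 vs 10: take 5 from left. Merged: [4, 5]
Compare 10 vs 10: take 10 from left. Merged: [4, 5, 10]
Compare 12 vs 10: take 10 from right. Merged: [4, 5, 10, 10]
Compare 12 vs 10: take 10 from right. Merged: [4, 5, 10, 10, 10]
Compare 12 vs 20: take 12 from left. Merged: [4, 5, 10, 10, 10, 12]
Compare 15 vs 20: take 15 from left. Merged: [4, 5, 10, 10, 10, 12, 15]
Compare 17 vs 20: take 17 from left. Merged: [4, 5, 10, 10, 10, 12, 15, 17]
Append remaining from right: [20, 31, 35]. Merged: [4, 5, 10, 10, 10, 12, 15, 17, 20, 31, 35]

Final merged array: [4, 5, 10, 10, 10, 12, 15, 17, 20, 31, 35]
Total comparisons: 8

The merged array is [4, 5, 10, 10, 10, 12, 15, 17, 20, 31, 35], requiring 8 comparisons. The merge step runs in O(n) time where n is the total number of elements.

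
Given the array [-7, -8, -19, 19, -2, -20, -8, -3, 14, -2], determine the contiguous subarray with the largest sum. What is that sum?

Using Kadane's algorithm on [-7, -8, -19, 19, -2, -20, -8, -3, 14, -2]:

Scanning through the array:
Position 1 (value -8): max_ending_here = -8, max_so_far = -7
Position 2 (value -19): max_ending_here = -19, max_so_far = -7
Position 3 (value 19): max_ending_here = 19, max_so_far = 19
Position 4 (value -2): max_ending_here = 17, max_so_far = 19
Position 5 (value -20): max_ending_here = -3, max_so_far = 19
Position 6 (value -8): max_ending_here = -8, max_so_far = 19
Position 7 (value -3): max_ending_here = -3, max_so_far = 19
Position 8 (value 14): max_ending_here = 14, max_so_far = 19
Position 9 (value -2): max_ending_here = 12, max_so_far = 19

Maximum subarray: [19]
Maximum sum: 19

The maximum subarray is [19] with sum 19. This subarray runs from index 3 to index 3.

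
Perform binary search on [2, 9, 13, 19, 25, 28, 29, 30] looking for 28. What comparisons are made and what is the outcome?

Binary search for 28 in [2, 9, 13, 19, 25, 28, 29, 30]:

lo=0, hi=7, mid=3, arr[mid]=19 -> 19 < 28, search right half
lo=4, hi=7, mid=5, arr[mid]=28 -> Found target at index 5!

Binary search finds 28 at index 5 after 2 comparisons. The search repeatedly halves the search space by comparing with the middle element.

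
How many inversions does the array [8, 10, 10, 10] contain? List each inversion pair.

Finding inversions in [8, 10, 10, 10]:


Total inversions: 0

The array has 0 inversions. It is already sorted.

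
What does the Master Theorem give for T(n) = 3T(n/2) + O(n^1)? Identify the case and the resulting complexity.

Master Theorem for T(n) = 3T(n/2) + O(n^1):

a = 3, b = 2, c = 1
log_b(a) = log_2(3) = 1.5850

Case 1: c = 1 < log_2(3) = 1.5850
T(n) = O(n^(log_2 3))

For T(n) = 3T(n/2) + O(n^1): log_2(3) = 1.5850. This is Case 1 of the Master Theorem (c < log_b(a), work dominated by leaves), giving O(n^(log_2 3)).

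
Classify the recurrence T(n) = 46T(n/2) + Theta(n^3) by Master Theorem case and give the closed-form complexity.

Master Theorem for T(n) = 46T(n/2) + O(n^3):

a = 46, b = 2, c = 3
log_b(a) = log_2(46) = 5.5236

Case 1: c = 3 < log_2(46) = 5.5236
T(n) = O(n^(log_2 46))

For T(n) = 46T(n/2) + O(n^3): log_2(46) = 5.5236. This is Case 1 of the Master Theorem (c < log_b(a), work dominated by leaves), giving O(n^(log_2 46)).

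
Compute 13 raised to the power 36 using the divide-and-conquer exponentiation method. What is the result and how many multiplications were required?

Computing 13^36 by squaring (build up from 13^1; each line after the first costs one multiplication):

13^1 = 13
13^2 = (13^1)^2 = 13^2 = 169
13^4 = (13^2)^2 = 169^2 = 28561
13^8 = (13^4)^2 = 28561^2 = 815730721
13^9 = 13 * 13^8 = 13 * 815730721 = 10604499373
13^18 = (13^9)^2 = 10604499373^2 = 112455406951957393129
13^36 = (13^18)^2 = 112455406951957393129^2 = 12646218552730347184269489080961456410641

Result: 12646218552730347184269489080961456410641
Multiplications needed: 6 (6 lines after 13^1)

13^36 = 12646218552730347184269489080961456410641. Using exponentiation by squaring, this requires 6 multiplications. The key idea: if the exponent is even, square the half-power; if odd, multiply by the base once.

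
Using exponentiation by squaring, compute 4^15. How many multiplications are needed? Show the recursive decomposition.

Computing 4^15 by squaring (build up from 4^1; each line after the first costs one multiplication):

4^1 = 4
4^2 = (4^1)^2 = 4^2 = 16
4^3 = 4 * 4^2 = 4 * 16 = 64
4^6 = (4^3)^2 = 64^2 = 4096
4^7 = 4 * 4^6 = 4 * 4096 = 16384
4^14 = (4^7)^2 = 16384^2 = 268435456
4^15 = 4 * 4^14 = 4 * 268435456 = 1073741824

Result: 1073741824
Multiplications needed: 6 (6 lines after 4^1)

4^15 = 1073741824. Using exponentiation by squaring, this requires 6 multiplications. The key idea: if the exponent is even, square the half-power; if odd, multiply by the base once.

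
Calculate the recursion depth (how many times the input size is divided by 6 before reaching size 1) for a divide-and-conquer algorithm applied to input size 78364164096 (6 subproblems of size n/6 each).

For divide and conquer with division factor 6:

Problem sizes at each level:
Level 0: 78364164096
Level 1: 13060694016
Level 2: 2176782336
Level 3: 362797056
Level 4: 60466176
Level 5: 10077696
Level 6: 1679616
Level 7: 279936
Level 8: 46656
Level 9: 7776
Level 10: 1296
Level 11: 216
Level 12: 36
Level 13: 6
Level 14: 1

The root is level 0 and the size-1 base case is level 14 (the tree spans levels 0 through 14, i.e. 15 levels counting the root), so the depth is the number of divisions: log_6(78364164096) = 14

The recursion tree depth is log_6(78364164096) = 14. At each level, the problem size is divided by 6, so it takes 14 divisions to reduce to a base case of size 1. The algorithm makes 6 recursive calls at each level.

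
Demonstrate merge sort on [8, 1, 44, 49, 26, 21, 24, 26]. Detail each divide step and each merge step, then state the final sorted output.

Merge sort trace:

Split: [8, 1, 44, 49, 26, 21, 24, 26] -> [8, 1, 44, 49] and [26, 21, 24, 26]
  Split: [8, 1, 44, 49] -> [8, 1] and [44, 49]
    Split: [8, 1] -> [8] and [1]
    Merge: [8] + [1] -> [1, 8]
    Split: [44, 49] -> [44] and [49]
    Merge: [44] + [49] -> [44, 49]
  Merge: [1, 8] + [44, 49] -> [1, 8, 44, 49]
  Split: [26, 21, 24, 26] -> [26, 21] and [24, 26]
    Split: [26, 21] -> [26] and [21]
    Merge: [26] + [21] -> [21, 26]
    Split: [24, 26] -> [24] and [26]
    Merge: [24] + [26] -> [24, 26]
  Merge: [21, 26] + [24, 26] -> [21, 24, 26, 26]
Merge: [1, 8, 44, 49] + [21, 24, 26, 26] -> [1, 8, 21, 24, 26, 26, 44, 49]

Final sorted array: [1, 8, 21, 24, 26, 26, 44, 49]

The merge sort proceeds by recursively splitting the array and merging sorted halves.
After all merges, the sorted array is [1, 8, 21, 24, 26, 26, 44, 49].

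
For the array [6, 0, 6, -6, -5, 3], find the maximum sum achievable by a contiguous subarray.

Using Kadane's algorithm on [6, 0, 6, -6, -5, 3]:

Scanning through the array:
Position 1 (value 0): max_ending_here = 6, max_so_far = 6
Position 2 (value 6): max_ending_here = 12, max_so_far = 12
Position 3 (value -6): max_ending_here = 6, max_so_far = 12
Position 4 (value -5): max_ending_here = 1, max_so_far = 12
Position 5 (value 3): max_ending_here = 4, max_so_far = 12

Maximum subarray: [6, 0, 6]
Maximum sum: 12

The maximum subarray is [6, 0, 6] with sum 12. This subarray runs from index 0 to index 2.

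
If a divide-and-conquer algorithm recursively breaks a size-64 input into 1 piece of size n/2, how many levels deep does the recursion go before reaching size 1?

For divide and conquer with division factor 2:

Problem sizes at each level:
Level 0: 64
Level 1: 32
Level 2: 16
Level 3: 8
Level 4: 4
Level 5: 2
Level 6: 1

The root is level 0 and the size-1 base case is level 6 (the tree spans levels 0 through 6, i.e. 7 levels counting the root), so the depth is the number of divisions: log_2(64) = 6

The recursion tree depth is log_2(64) = 6. At each level, the problem size is divided by 2, so it takes 6 divisions to reduce to a base case of size 1. The algorithm makes 1 recursive call at each level.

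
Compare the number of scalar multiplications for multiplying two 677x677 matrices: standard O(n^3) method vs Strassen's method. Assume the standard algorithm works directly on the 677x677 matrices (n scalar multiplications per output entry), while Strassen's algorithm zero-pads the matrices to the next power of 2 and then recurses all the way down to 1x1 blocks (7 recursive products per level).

Matrix multiplication for 677x677 matrices:

Strassen's algorithm requires power-of-2 dimensions. Pad 677x677 to 1024x1024 (next power of 2).

Standard algorithm: 677^3 = 310288733 multiplications
Strassen's algorithm: 7^(log2(1024)) = 7^10 = 282475249 multiplications
Savings: 310288733 - 282475249 = 27813484 multiplications

Standard: 310288733 multiplications (677^3). Strassen: 282475249 multiplications (7^10, after padding to 1024x1024). Strassen reduces 8 recursive multiplications to 7 at each level.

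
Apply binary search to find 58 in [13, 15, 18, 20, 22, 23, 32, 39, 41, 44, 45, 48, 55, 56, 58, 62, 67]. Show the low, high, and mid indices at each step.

Binary search for 58 in [13, 15, 18, 20, 22, 23, 32, 39, 41, 44, 45, 48, 55, 56, 58, 62, 67]:

lo=0, hi=16, mid=8, arr[mid]=41 -> 41 < 58, search right half
lo=9, hi=16, mid=12, arr[mid]=55 -> 55 < 58, search right half
lo=13, hi=16, mid=14, arr[mid]=58 -> Found target at index 14!

Binary search finds 58 at index 14 after 3 comparisons. The search repeatedly halves the search space by comparing with the middle element.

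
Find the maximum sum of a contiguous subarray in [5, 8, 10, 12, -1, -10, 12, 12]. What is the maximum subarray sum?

Using Kadane's algorithm on [5, 8, 10, 12, -1, -10, 12, 12]:

Scanning through the array:
Position 1 (value 8): max_ending_here = 13, max_so_far = 13
Position 2 (value 10): max_ending_here = 23, max_so_far = 23
Position 3 (value 12): max_ending_here = 35, max_so_far = 35
Position 4 (value -1): max_ending_here = 34, max_so_far = 35
Position 5 (value -10): max_ending_here = 24, max_so_far = 35
Position 6 (value 12): max_ending_here = 36, max_so_far = 36
Position 7 (value 12): max_ending_here = 48, max_so_far = 48

Maximum subarray: [5, 8, 10, 12, -1, -10, 12, 12]
Maximum sum: 48

The maximum subarray is [5, 8, 10, 12, -1, -10, 12, 12] with sum 48. This subarray runs from index 0 to index 7.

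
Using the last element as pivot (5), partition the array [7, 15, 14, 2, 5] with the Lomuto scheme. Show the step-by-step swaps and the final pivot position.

Lomuto partition with pivot = 5:

Initial array: [7, 15, 14, 2, 5]

arr[0]=7 > 5: no swap
arr[1]=15 > 5: no swap
arr[2]=14 > 5: no swap
arr[3]=2 <= 5: swap with position 0, array becomes [2, 15, 14, 7, 5]

Place pivot at position 1: [2, 5, 14, 7, 15]
Pivot position: 1

After partitioning with pivot 5, the array becomes [2, 5, 14, 7, 15]. The pivot is placed at index 1. All elements to the left of the pivot are <= 5, and all elements to the right are > 5.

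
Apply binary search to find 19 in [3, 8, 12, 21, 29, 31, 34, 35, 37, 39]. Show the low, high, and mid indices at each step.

Binary search for 19 in [3, 8, 12, 21, 29, 31, 34, 35, 37, 39]:

lo=0, hi=9, mid=4, arr[mid]=29 -> 29 > 19, search left half
lo=0, hi=3, mid=1, arr[mid]=8 -> 8 < 19, search right half
lo=2, hi=3, mid=2, arr[mid]=12 -> 12 < 19, search right half
lo=3, hi=3, mid=3, arr[mid]=21 -> 21 > 19, search left half
lo=3 > hi=2, target 19 not found

Binary search determines that 19 is not in the array after 4 comparisons. The search space was exhausted without finding the target.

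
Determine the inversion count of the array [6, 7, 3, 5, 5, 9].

Finding inversions in [6, 7, 3, 5, 5, 9]:

(0, 2): arr[0]=6 > arr[2]=3
(0, 3): arr[0]=6 > arr[3]=5
(0, 4): arr[0]=6 > arr[4]=5
(1, 2): arr[1]=7 > arr[2]=3
(1, 3): arr[1]=7 > arr[3]=5
(1, 4): arr[1]=7 > arr[4]=5

Total inversions: 6

The array has 6 inversion(s): (0,2), (0,3), (0,4), (1,2), (1,3), (1,4). Each pair (i,j) satisfies i < j and arr[i] > arr[j].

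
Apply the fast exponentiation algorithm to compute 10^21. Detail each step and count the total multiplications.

Computing 10^21 by squaring (build up from 10^1; each line after the first costs one multiplication):

10^1 = 10
10^2 = (10^1)^2 = 10^2 = 100
10^4 = (10^2)^2 = 100^2 = 10000
10^5 = 10 * 10^4 = 10 * 10000 = 100000
10^10 = (10^5)^2 = 100000^2 = 10000000000
10^20 = (10^10)^2 = 10000000000^2 = 100000000000000000000
10^21 = 10 * 10^20 = 10 * 100000000000000000000 = 1000000000000000000000

Result: 1000000000000000000000
Multiplications needed: 6 (6 lines after 10^1)

10^21 = 1000000000000000000000. Using exponentiation by squaring, this requires 6 multiplications. The key idea: if the exponent is even, square the half-power; if odd, multiply by the base once.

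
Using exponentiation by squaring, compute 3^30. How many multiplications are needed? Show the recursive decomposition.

Computing 3^30 by squaring (build up from 3^1; each line after the first costs one multiplication):

3^1 = 3
3^2 = (3^1)^2 = 3^2 = 9
3^3 = 3 * 3^2 = 3 * 9 = 27
3^6 = (3^3)^2 = 27^2 = 729
3^7 = 3 * 3^6 = 3 * 729 = 2187
3^14 = (3^7)^2 = 2187^2 = 4782969
3^15 = 3 * 3^14 = 3 * 4782969 = 14348907
3^30 = (3^15)^2 = 14348907^2 = 205891132094649

Result: 205891132094649
Multiplications needed: 7 (7 lines after 3^1)

3^30 = 205891132094649. Using exponentiation by squaring, this requires 7 multiplications. The key idea: if the exponent is even, square the half-power; if odd, multiply by the base once.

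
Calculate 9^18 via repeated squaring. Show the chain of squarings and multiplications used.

Computing 9^18 by squaring (build up from 9^1; each line after the first costs one multiplication):

9^1 = 9
9^2 = (9^1)^2 = 9^2 = 81
9^4 = (9^2)^2 = 81^2 = 6561
9^8 = (9^4)^2 = 6561^2 = 43046721
9^9 = 9 * 9^8 = 9 * 43046721 = 387420489
9^18 = (9^9)^2 = 387420489^2 = 150094635296999121

Result: 150094635296999121
Multiplications needed: 5 (5 lines after 9^1)

9^18 = 150094635296999121. Using exponentiation by squaring, this requires 5 multiplications. The key idea: if the exponent is even, square the half-power; if odd, multiply by the base once.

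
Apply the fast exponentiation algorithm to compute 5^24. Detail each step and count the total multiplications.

Computing 5^24 by squaring (build up from 5^1; each line after the first costs one multiplication):

5^1 = 5
5^2 = (5^1)^2 = 5^2 = 25
5^3 = 5 * 5^2 = 5 * 25 = 125
5^6 = (5^3)^2 = 125^2 = 15625
5^12 = (5^6)^2 = 15625^2 = 244140625
5^24 = (5^12)^2 = 244140625^2 = 59604644775390625

Result: 59604644775390625
Multiplications needed: 5 (5 lines after 5^1)

5^24 = 59604644775390625. Using exponentiation by squaring, this requires 5 multiplications. The key idea: if the exponent is even, square the half-power; if odd, multiply by the base once.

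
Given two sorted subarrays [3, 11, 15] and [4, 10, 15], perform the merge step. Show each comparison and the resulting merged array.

Merging process:

Compare 3 vs 4: take 3 from left. Merged: [3]
Compare 11 vs 4: take 4 from right. Merged: [3, 4]
Compare 11 vs 10: take 10 from right. Merged: [3, 4, 10]
Compare 11 vs 15: take 11 from left. Merged: [3, 4, 10, 11]
Compare 15 vs 15: take 15 from left. Merged: [3, 4, 10, 11, 15]
Append remaining from right: [15]. Merged: [3, 4, 10, 11, 15, 15]

Final merged array: [3, 4, 10, 11, 15, 15]
Total comparisons: 5

The merged array is [3, 4, 10, 11, 15, 15], requiring 5 comparisons. The merge step runs in O(n) time where n is the total number of elements.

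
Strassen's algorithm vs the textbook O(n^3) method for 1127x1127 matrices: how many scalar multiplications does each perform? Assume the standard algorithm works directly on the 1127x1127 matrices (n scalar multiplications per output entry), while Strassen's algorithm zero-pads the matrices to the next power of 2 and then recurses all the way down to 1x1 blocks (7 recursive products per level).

Matrix multiplication for 1127x1127 matrices:

Strassen's algorithm requires power-of-2 dimensions. Pad 1127x1127 to 2048x2048 (next power of 2).

Standard algorithm: 1127^3 = 1431435383 multiplications
Strassen's algorithm: 7^(log2(2048)) = 7^11 = 1977326743 multiplications
Difference: 1431435383 - 1977326743 = -545891360 (Strassen uses MORE here due to padding overhead — for small or just-over-power-of-2 n, padding can outweigh the per-level savings)

Standard: 1431435383 multiplications (1127^3). Strassen: 1977326743 multiplications (7^11, after padding to 2048x2048). Strassen reduces 8 recursive multiplications to 7 at each level.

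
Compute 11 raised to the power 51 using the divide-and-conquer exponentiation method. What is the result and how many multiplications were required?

Computing 11^51 by squaring (build up from 11^1; each line after the first costs one multiplication):

11^1 = 11
11^2 = (11^1)^2 = 11^2 = 121
11^3 = 11 * 11^2 = 11 * 121 = 1331
11^6 = (11^3)^2 = 1331^2 = 1771561
11^12 = (11^6)^2 = 1771561^2 = 3138428376721
11^24 = (11^12)^2 = 3138428376721^2 = 9849732675807611094711841
11^25 = 11 * 11^24 = 11 * 9849732675807611094711841 = 108347059433883722041830251
11^50 = (11^25)^2 = 108347059433883722041830251^2 = 11739085287969531650666649599035831993898213898723001
11^51 = 11 * 11^50 = 11 * 11739085287969531650666649599035831993898213898723001 = 129129938167664848157333145589394151932880352885953011

Result: 129129938167664848157333145589394151932880352885953011
Multiplications needed: 8 (8 lines after 11^1)

11^51 = 129129938167664848157333145589394151932880352885953011. Using exponentiation by squaring, this requires 8 multiplications. The key idea: if the exponent is even, square the half-power; if odd, multiply by the base once.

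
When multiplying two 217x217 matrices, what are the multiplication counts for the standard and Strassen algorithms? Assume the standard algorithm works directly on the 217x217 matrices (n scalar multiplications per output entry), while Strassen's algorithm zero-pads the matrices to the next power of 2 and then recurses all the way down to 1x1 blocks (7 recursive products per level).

Matrix multiplication for 217x217 matrices:

Strassen's algorithm requires power-of-2 dimensions. Pad 217x217 to 256x256 (next power of 2).

Standard algorithm: 217^3 = 10218313 multiplications
Strassen's algorithm: 7^(log2(256)) = 7^8 = 5764801 multiplications
Savings: 10218313 - 5764801 = 4453512 multiplications

Standard: 10218313 multiplications (217^3). Strassen: 5764801 multiplications (7^8, after padding to 256x256). Strassen reduces 8 recursive multiplications to 7 at each level.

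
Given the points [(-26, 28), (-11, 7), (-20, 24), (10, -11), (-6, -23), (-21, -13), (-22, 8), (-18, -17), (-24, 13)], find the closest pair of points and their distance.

Computing all pairwise distances among 9 points:

d((-26, 28), (-11, 7)) = 25.807
d((-26, 28), (-20, 24)) = 7.2111
d((-26, 28), (10, -11)) = 53.0754
d((-26, 28), (-6, -23)) = 54.7814
d((-26, 28), (-21, -13)) = 41.3038
d((-26, 28), (-22, 8)) = 20.3961
d((-26, 28), (-18, -17)) = 45.7056
d((-26, 28), (-24, 13)) = 15.1327
d((-11, 7), (-20, 24)) = 19.2354
d((-11, 7), (10, -11)) = 27.6586
d((-11, 7), (-6, -23)) = 30.4138
d((-11, 7), (-21, -13)) = 22.3607
d((-11, 7), (-22, 8)) = 11.0454
d((-11, 7), (-18, -17)) = 25.0
d((-11, 7), (-24, 13)) = 14.3178
d((-20, 24), (10, -11)) = 46.0977
d((-20, 24), (-6, -23)) = 49.0408
d((-20, 24), (-21, -13)) = 37.0135
d((-20, 24), (-22, 8)) = 16.1245
d((-20, 24), (-18, -17)) = 41.0488
d((-20, 24), (-24, 13)) = 11.7047
d((10, -11), (-6, -23)) = 20.0
d((10, -11), (-21, -13)) = 31.0644
d((10, -11), (-22, 8)) = 37.2156
d((10, -11), (-18, -17)) = 28.6356
d((10, -11), (-24, 13)) = 41.6173
d((-6, -23), (-21, -13)) = 18.0278
d((-6, -23), (-22, 8)) = 34.8855
d((-6, -23), (-18, -17)) = 13.4164
d((-6, -23), (-24, 13)) = 40.2492
d((-21, -13), (-22, 8)) = 21.0238
d((-21, -13), (-18, -17)) = 5.0 <-- minimum
d((-21, -13), (-24, 13)) = 26.1725
d((-22, 8), (-18, -17)) = 25.318
d((-22, 8), (-24, 13)) = 5.3852
d((-18, -17), (-24, 13)) = 30.5941

Closest pair: (-21, -13) and (-18, -17) with distance 5.0

The closest pair is (-21, -13) and (-18, -17) with Euclidean distance 5.0. For 9 points, brute-force pairwise comparison is shown above. For large n, the divide-and-conquer algorithm (sort by x, recurse on halves, check the dividing strip) achieves O(n log n).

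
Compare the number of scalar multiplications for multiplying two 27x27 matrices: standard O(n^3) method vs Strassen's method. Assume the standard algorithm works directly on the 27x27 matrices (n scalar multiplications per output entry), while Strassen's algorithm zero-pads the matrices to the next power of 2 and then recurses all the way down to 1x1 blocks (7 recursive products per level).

Matrix multiplication for 27x27 matrices:

Strassen's algorithm requires power-of-2 dimensions. Pad 27x27 to 32x32 (next power of 2).

Standard algorithm: 27^3 = 19683 multiplications
Strassen's algorithm: 7^(log2(32)) = 7^5 = 16807 multiplications
Savings: 19683 - 16807 = 2876 multiplications

Standard: 19683 multiplications (27^3). Strassen: 16807 multiplications (7^5, after padding to 32x32). Strassen reduces 8 recursive multiplications to 7 at each level.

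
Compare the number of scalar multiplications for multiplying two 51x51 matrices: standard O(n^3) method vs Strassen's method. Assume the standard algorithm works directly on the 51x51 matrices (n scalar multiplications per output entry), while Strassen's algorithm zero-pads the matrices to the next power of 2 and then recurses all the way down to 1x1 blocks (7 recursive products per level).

Matrix multiplication for 51x51 matrices:

Strassen's algorithm requires power-of-2 dimensions. Pad 51x51 to 64x64 (next power of 2).

Standard algorithm: 51^3 = 132651 multiplications
Strassen's algorithm: 7^(log2(64)) = 7^6 = 117649 multiplications
Savings: 132651 - 117649 = 15002 multiplications

Standard: 132651 multiplications (51^3). Strassen: 117649 multiplications (7^6, after padding to 64x64). Strassen reduces 8 recursive multiplications to 7 at each level.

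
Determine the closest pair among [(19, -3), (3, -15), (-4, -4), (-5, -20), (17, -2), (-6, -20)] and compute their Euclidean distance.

Computing all pairwise distances among 6 points:

d((19, -3), (3, -15)) = 20.0
d((19, -3), (-4, -4)) = 23.0217
d((19, -3), (-5, -20)) = 29.4109
d((19, -3), (17, -2)) = 2.2361
d((19, -3), (-6, -20)) = 30.2324
d((3, -15), (-4, -4)) = 13.0384
d((3, -15), (-5, -20)) = 9.434
d((3, -15), (17, -2)) = 19.105
d((3, -15), (-6, -20)) = 10.2956
d((-4, -4), (-5, -20)) = 16.0312
d((-4, -4), (17, -2)) = 21.095
d((-4, -4), (-6, -20)) = 16.1245
d((-5, -20), (17, -2)) = 28.4253
d((-5, -20), (-6, -20)) = 1.0 <-- minimum
d((17, -2), (-6, -20)) = 29.2062

Closest pair: (-5, -20) and (-6, -20) with distance 1.0

The closest pair is (-5, -20) and (-6, -20) with Euclidean distance 1.0. For 6 points, brute-force pairwise comparison is shown above. For large n, the divide-and-conquer algorithm (sort by x, recurse on halves, check the dividing strip) achieves O(n log n).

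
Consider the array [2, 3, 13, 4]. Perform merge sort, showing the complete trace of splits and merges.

Merge sort trace:

Split: [2, 3, 13, 4] -> [2, 3] and [13, 4]
  Split: [2, 3] -> [2] and [3]
  Merge: [2] + [3] -> [2, 3]
  Split: [13, 4] -> [13] and [4]
  Merge: [13] + [4] -> [4, 13]
Merge: [2, 3] + [4, 13] -> [2, 3, 4, 13]

Final sorted array: [2, 3, 4, 13]

The merge sort proceeds by recursively splitting the array and merging sorted halves.
After all merges, the sorted array is [2, 3, 4, 13].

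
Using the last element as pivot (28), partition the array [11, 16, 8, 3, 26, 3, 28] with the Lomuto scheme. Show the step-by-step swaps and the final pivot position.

Lomuto partition with pivot = 28:

Initial array: [11, 16, 8, 3, 26, 3, 28]

arr[0]=11 <= 28: swap with position 0, array becomes [11, 16, 8, 3, 26, 3, 28]
arr[1]=16 <= 28: swap with position 1, array becomes [11, 16, 8, 3, 26, 3, 28]
arr[2]=8 <= 28: swap with position 2, array becomes [11, 16, 8, 3, 26, 3, 28]
arr[3]=3 <= 28: swap with position 3, array becomes [11, 16, 8, 3, 26, 3, 28]
arr[4]=26 <= 28: swap with position 4, array becomes [11, 16, 8, 3, 26, 3, 28]
arr[5]=3 <= 28: swap with position 5, array becomes [11, 16, 8, 3, 26, 3, 28]

Place pivot at position 6: [11, 16, 8, 3, 26, 3, 28]
Pivot position: 6

After partitioning with pivot 28, the array becomes [11, 16, 8, 3, 26, 3, 28]. The pivot is placed at index 6. All elements to the left of the pivot are <= 28, and all elements to the right are > 28.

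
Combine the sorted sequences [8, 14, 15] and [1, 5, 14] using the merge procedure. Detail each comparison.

Merging process:

Compare 8 vs 1: take 1 from right. Merged: [1]
Compare 8 vs 5: take 5 from right. Merged: [1, 5]
Compare 8 vs 14: take 8 from left. Merged: [1, 5, 8]
Compare 14 vs 14: take 14 from left. Merged: [1, 5, 8, 14]
Compare 15 vs 14: take 14 from right. Merged: [1, 5, 8, 14, 14]
Append remaining from left: [15]. Merged: [1, 5, 8, 14, 14, 15]

Final merged array: [1, 5, 8, 14, 14, 15]
Total comparisons: 5

The merged array is [1, 5, 8, 14, 14, 15], requiring 5 comparisons. The merge step runs in O(n) time where n is the total number of elements.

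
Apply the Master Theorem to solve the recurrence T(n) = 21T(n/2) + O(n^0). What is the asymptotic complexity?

Master Theorem for T(n) = 21T(n/2) + O(n^0):

a = 21, b = 2, c = 0
log_b(a) = log_2(21) = 4.3923

Case 1: c = 0 < log_2(21) = 4.3923
T(n) = O(n^(log_2 21))

For T(n) = 21T(n/2) + O(n^0): log_2(21) = 4.3923. This is Case 1 of the Master Theorem (c < log_b(a), work dominated by leaves), giving O(n^(log_2 21)).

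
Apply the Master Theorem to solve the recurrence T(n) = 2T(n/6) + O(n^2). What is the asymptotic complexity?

Master Theorem for T(n) = 2T(n/6) + O(n^2):

a = 2, b = 6, c = 2
log_b(a) = log_6(2) = 0.3869

Case 3: c = 2 > log_6(2) = 0.3869
T(n) = O(n^2) = O(n^2)

For T(n) = 2T(n/6) + O(n^2): log_6(2) = 0.3869. This is Case 3 of the Master Theorem (c > log_b(a), work dominated by root), giving O(n^2).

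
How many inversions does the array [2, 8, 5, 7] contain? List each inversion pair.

Finding inversions in [2, 8, 5, 7]:

(1, 2): arr[1]=8 > arr[2]=5
(1, 3): arr[1]=8 > arr[3]=7

Total inversions: 2

The array has 2 inversion(s): (1,2), (1,3). Each pair (i,j) satisfies i < j and arr[i] > arr[j].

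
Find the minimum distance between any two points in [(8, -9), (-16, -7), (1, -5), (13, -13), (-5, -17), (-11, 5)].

Computing all pairwise distances among 6 points:

d((8, -9), (-16, -7)) = 24.0832
d((8, -9), (1, -5)) = 8.0623
d((8, -9), (13, -13)) = 6.4031 <-- minimum
d((8, -9), (-5, -17)) = 15.2643
d((8, -9), (-11, 5)) = 23.6008
d((-16, -7), (1, -5)) = 17.1172
d((-16, -7), (13, -13)) = 29.6142
d((-16, -7), (-5, -17)) = 14.8661
d((-16, -7), (-11, 5)) = 13.0
d((1, -5), (13, -13)) = 14.4222
d((1, -5), (-5, -17)) = 13.4164
d((1, -5), (-11, 5)) = 15.6205
d((13, -13), (-5, -17)) = 18.4391
d((13, -13), (-11, 5)) = 30.0
d((-5, -17), (-11, 5)) = 22.8035

Closest pair: (8, -9) and (13, -13) with distance 6.4031

The closest pair is (8, -9) and (13, -13) with Euclidean distance 6.4031. For 6 points, brute-force pairwise comparison is shown above. For large n, the divide-and-conquer algorithm (sort by x, recurse on halves, check the dividing strip) achieves O(n log n).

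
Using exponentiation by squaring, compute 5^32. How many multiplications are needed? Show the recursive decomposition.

Computing 5^32 by squaring (build up from 5^1; each line after the first costs one multiplication):

5^1 = 5
5^2 = (5^1)^2 = 5^2 = 25
5^4 = (5^2)^2 = 25^2 = 625
5^8 = (5^4)^2 = 625^2 = 390625
5^16 = (5^8)^2 = 390625^2 = 152587890625
5^32 = (5^16)^2 = 152587890625^2 = 23283064365386962890625

Result: 23283064365386962890625
Multiplications needed: 5 (5 lines after 5^1)

5^32 = 23283064365386962890625. Using exponentiation by squaring, this requires 5 multiplications. The key idea: if the exponent is even, square the half-power; if odd, multiply by the base once.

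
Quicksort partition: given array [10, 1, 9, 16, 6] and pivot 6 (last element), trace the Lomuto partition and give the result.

Lomuto partition with pivot = 6:

Initial array: [10, 1, 9, 16, 6]

arr[0]=10 > 6: no swap
arr[1]=1 <= 6: swap with position 0, array becomes [1, 10, 9, 16, 6]
arr[2]=9 > 6: no swap
arr[3]=16 > 6: no swap

Place pivot at position 1: [1, 6, 9, 16, 10]
Pivot position: 1

After partitioning with pivot 6, the array becomes [1, 6, 9, 16, 10]. The pivot is placed at index 1. All elements to the left of the pivot are <= 6, and all elements to the right are > 6.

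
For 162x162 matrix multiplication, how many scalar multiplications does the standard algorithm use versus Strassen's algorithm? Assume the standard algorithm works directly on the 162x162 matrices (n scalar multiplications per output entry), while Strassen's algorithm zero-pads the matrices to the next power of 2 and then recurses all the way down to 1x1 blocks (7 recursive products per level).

Matrix multiplication for 162x162 matrices:

Strassen's algorithm requires power-of-2 dimensions. Pad 162x162 to 256x256 (next power of 2).

Standard algorithm: 162^3 = 4251528 multiplications
Strassen's algorithm: 7^(log2(256)) = 7^8 = 5764801 multiplications
Difference: 4251528 - 5764801 = -1513273 (Strassen uses MORE here due to padding overhead — for small or just-over-power-of-2 n, padding can outweigh the per-level savings)

Standard: 4251528 multiplications (162^3). Strassen: 5764801 multiplications (7^8, after padding to 256x256). Strassen reduces 8 recursive multiplications to 7 at each level.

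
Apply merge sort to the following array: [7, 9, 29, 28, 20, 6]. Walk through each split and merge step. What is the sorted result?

Merge sort trace:

Split: [7, 9, 29, 28, 20, 6] -> [7, 9, 29] and [28, 20, 6]
  Split: [7, 9, 29] -> [7] and [9, 29]
    Split: [9, 29] -> [9] and [29]
    Merge: [9] + [29] -> [9, 29]
  Merge: [7] + [9, 29] -> [7, 9, 29]
  Split: [28, 20, 6] -> [28] and [20, 6]
    Split: [20, 6] -> [20] and [6]
    Merge: [20] + [6] -> [6, 20]
  Merge: [28] + [6, 20] -> [6, 20, 28]
Merge: [7, 9, 29] + [6, 20, 28] -> [6, 7, 9, 20, 28, 29]

Final sorted array: [6, 7, 9, 20, 28, 29]

The merge sort proceeds by recursively splitting the array and merging sorted halves.
After all merges, the sorted array is [6, 7, 9, 20, 28, 29].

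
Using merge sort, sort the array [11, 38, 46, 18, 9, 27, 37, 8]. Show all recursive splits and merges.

Merge sort trace:

Split: [11, 38, 46, 18, 9, 27, 37, 8] -> [11, 38, 46, 18] and [9, 27, 37, 8]
  Split: [11, 38, 46, 18] -> [11, 38] and [46, 18]
    Split: [11, 38] -> [11] and [38]
    Merge: [11] + [38] -> [11, 38]
    Split: [46, 18] -> [46] and [18]
    Merge: [46] + [18] -> [18, 46]
  Merge: [11, 38] + [18, 46] -> [11, 18, 38, 46]
  Split: [9, 27, 37, 8] -> [9, 27] and [37, 8]
    Split: [9, 27] -> [9] and [27]
    Merge: [9] + [27] -> [9, 27]
    Split: [37, 8] -> [37] and [8]
    Merge: [37] + [8] -> [8, 37]
  Merge: [9, 27] + [8, 37] -> [8, 9, 27, 37]
Merge: [11, 18, 38, 46] + [8, 9, 27, 37] -> [8, 9, 11, 18, 27, 37, 38, 46]

Final sorted array: [8, 9, 11, 18, 27, 37, 38, 46]

The merge sort proceeds by recursively splitting the array and merging sorted halves.
After all merges, the sorted array is [8, 9, 11, 18, 27, 37, 38, 46].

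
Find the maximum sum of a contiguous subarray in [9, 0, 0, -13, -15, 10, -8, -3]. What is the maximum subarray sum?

Using Kadane's algorithm on [9, 0, 0, -13, -15, 10, -8, -3]:

Scanning through the array:
Position 1 (value 0): max_ending_here = 9, max_so_far = 9
Position 2 (value 0): max_ending_here = 9, max_so_far = 9
Position 3 (value -13): max_ending_here = -4, max_so_far = 9
Position 4 (value -15): max_ending_here = -15, max_so_far = 9
Position 5 (value 10): max_ending_here = 10, max_so_far = 10
Position 6 (value -8): max_ending_here = 2, max_so_far = 10
Position 7 (value -3): max_ending_here = -1, max_so_far = 10

Maximum subarray: [10]
Maximum sum: 10

The maximum subarray is [10] with sum 10. This subarray runs from index 5 to index 5.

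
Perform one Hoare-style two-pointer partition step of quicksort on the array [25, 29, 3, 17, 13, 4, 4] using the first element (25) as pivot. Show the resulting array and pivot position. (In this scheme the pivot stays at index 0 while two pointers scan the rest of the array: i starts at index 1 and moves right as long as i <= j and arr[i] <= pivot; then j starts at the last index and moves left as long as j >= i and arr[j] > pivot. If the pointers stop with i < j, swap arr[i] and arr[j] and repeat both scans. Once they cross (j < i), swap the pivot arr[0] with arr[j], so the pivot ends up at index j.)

Hoare-style two-pointer partition with pivot = 25:

Initial array: [25, 29, 3, 17, 13, 4, 4]

Pointers start at i = 1, j = 6.
i stops at index 1 (arr[1]=29 > 25), j stops at index 6 (arr[6]=4 <= 25): swap arr[1] and arr[6], array becomes [25, 4, 3, 17, 13, 4, 29]
i ends at 6, j ends at 5: the pointers have crossed (j < i), so scanning stops.

Swap pivot arr[0] with arr[5] to place pivot at position 5: [4, 4, 3, 17, 13, 25, 29]
Pivot position: 5

After partitioning with pivot 25, the array becomes [4, 4, 3, 17, 13, 25, 29]. The pivot is placed at index 5. All elements to the left of the pivot are <= 25, and all elements to the right are > 25.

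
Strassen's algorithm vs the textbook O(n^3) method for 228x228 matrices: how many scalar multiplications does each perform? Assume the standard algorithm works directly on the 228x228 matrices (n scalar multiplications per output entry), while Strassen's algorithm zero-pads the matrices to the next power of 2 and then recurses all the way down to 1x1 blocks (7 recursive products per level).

Matrix multiplication for 228x228 matrices:

Strassen's algorithm requires power-of-2 dimensions. Pad 228x228 to 256x256 (next power of 2).

Standard algorithm: 228^3 = 11852352 multiplications
Strassen's algorithm: 7^(log2(256)) = 7^8 = 5764801 multiplications
Savings: 11852352 - 5764801 = 6087551 multiplications

Standard: 11852352 multiplications (228^3). Strassen: 5764801 multiplications (7^8, after padding to 256x256). Strassen reduces 8 recursive multiplications to 7 at each level.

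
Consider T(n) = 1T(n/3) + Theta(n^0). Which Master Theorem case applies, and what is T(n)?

Master Theorem for T(n) = 1T(n/3) + O(n^0):

a = 1, b = 3, c = 0
log_b(a) = log_3(1) = 0.0000

Case 2: c = 0 = log_3(1) = 0.0000
T(n) = O(n^0 log n) = O(log n)

For T(n) = 1T(n/3) + O(n^0): log_3(1) = 0.0000. This is Case 2 of the Master Theorem (c = log_b(a), equal work at all levels), giving O(log n).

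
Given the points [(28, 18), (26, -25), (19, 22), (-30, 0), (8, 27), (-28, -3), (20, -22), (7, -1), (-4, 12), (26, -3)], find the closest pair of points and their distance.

Computing all pairwise distances among 10 points:

d((28, 18), (26, -25)) = 43.0465
d((28, 18), (19, 22)) = 9.8489
d((28, 18), (-30, 0)) = 60.7289
d((28, 18), (8, 27)) = 21.9317
d((28, 18), (-28, -3)) = 59.808
d((28, 18), (20, -22)) = 40.7922
d((28, 18), (7, -1)) = 28.3196
d((28, 18), (-4, 12)) = 32.5576
d((28, 18), (26, -3)) = 21.095
d((26, -25), (19, 22)) = 47.5184
d((26, -25), (-30, 0)) = 61.327
d((26, -25), (8, 27)) = 55.0273
d((26, -25), (-28, -3)) = 58.3095
d((26, -25), (20, -22)) = 6.7082
d((26, -25), (7, -1)) = 30.6105
d((26, -25), (-4, 12)) = 47.634
d((26, -25), (26, -3)) = 22.0
d((19, 22), (-30, 0)) = 53.7122
d((19, 22), (8, 27)) = 12.083
d((19, 22), (-28, -3)) = 53.2353
d((19, 22), (20, -22)) = 44.0114
d((19, 22), (7, -1)) = 25.9422
d((19, 22), (-4, 12)) = 25.0799
d((19, 22), (26, -3)) = 25.9615
d((-30, 0), (8, 27)) = 46.6154
d((-30, 0), (-28, -3)) = 3.6056 <-- minimum
d((-30, 0), (20, -22)) = 54.626
d((-30, 0), (7, -1)) = 37.0135
d((-30, 0), (-4, 12)) = 28.6356
d((-30, 0), (26, -3)) = 56.0803
d((8, 27), (-28, -3)) = 46.8615
d((8, 27), (20, -22)) = 50.448
d((8, 27), (7, -1)) = 28.0179
d((8, 27), (-4, 12)) = 19.2094
d((8, 27), (26, -3)) = 34.9857
d((-28, -3), (20, -22)) = 51.6236
d((-28, -3), (7, -1)) = 35.0571
d((-28, -3), (-4, 12)) = 28.3019
d((-28, -3), (26, -3)) = 54.0
d((20, -22), (7, -1)) = 24.6982
d((20, -22), (-4, 12)) = 41.6173
d((20, -22), (26, -3)) = 19.9249
d((7, -1), (-4, 12)) = 17.0294
d((7, -1), (26, -3)) = 19.105
d((-4, 12), (26, -3)) = 33.541

Closest pair: (-30, 0) and (-28, -3) with distance 3.6056

The closest pair is (-30, 0) and (-28, -3) with Euclidean distance 3.6056. For 10 points, brute-force pairwise comparison is shown above. For large n, the divide-and-conquer algorithm (sort by x, recurse on halves, check the dividing strip) achieves O(n log n).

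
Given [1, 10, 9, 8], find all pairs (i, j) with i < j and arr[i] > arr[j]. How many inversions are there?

Finding inversions in [1, 10, 9, 8]:

(1, 2): arr[1]=10 > arr[2]=9
(1, 3): arr[1]=10 > arr[3]=8
(2, 3): arr[2]=9 > arr[3]=8

Total inversions: 3

The array has 3 inversion(s): (1,2), (1,3), (2,3). Each pair (i,j) satisfies i < j and arr[i] > arr[j].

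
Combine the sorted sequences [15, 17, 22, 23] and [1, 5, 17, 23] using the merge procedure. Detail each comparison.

Merging process:

Compare 15 vs 1: take 1 from right. Merged: [1]
Compare 15 vs 5: take 5 from right. Merged: [1, 5]
Compare 15 vs 17: take 15 from left. Merged: [1, 5, 15]
Compare 17 vs 17: take 17 from left. Merged: [1, 5, 15, 17]
Compare 22 vs 17: take 17 from right. Merged: [1, 5, 15, 17, 17]
Compare 22 vs 23: take 22 from left. Merged: [1, 5, 15, 17, 17, 22]
Compare 23 vs 23: take 23 from left. Merged: [1, 5, 15, 17, 17, 22, 23]
Append remaining from right: [23]. Merged: [1, 5, 15, 17, 17, 22, 23, 23]

Final merged array: [1, 5, 15, 17, 17, 22, 23, 23]
Total comparisons: 7

The merged array is [1, 5, 15, 17, 17, 22, 23, 23], requiring 7 comparisons. The merge step runs in O(n) time where n is the total number of elements.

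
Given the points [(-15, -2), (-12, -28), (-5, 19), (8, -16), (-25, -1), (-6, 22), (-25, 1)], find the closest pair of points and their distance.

Computing all pairwise distances among 7 points:

d((-15, -2), (-12, -28)) = 26.1725
d((-15, -2), (-5, 19)) = 23.2594
d((-15, -2), (8, -16)) = 26.9258
d((-15, -2), (-25, -1)) = 10.0499
d((-15, -2), (-6, 22)) = 25.632
d((-15, -2), (-25, 1)) = 10.4403
d((-12, -28), (-5, 19)) = 47.5184
d((-12, -28), (8, -16)) = 23.3238
d((-12, -28), (-25, -1)) = 29.9666
d((-12, -28), (-6, 22)) = 50.3587
d((-12, -28), (-25, 1)) = 31.7805
d((-5, 19), (8, -16)) = 37.3363
d((-5, 19), (-25, -1)) = 28.2843
d((-5, 19), (-6, 22)) = 3.1623
d((-5, 19), (-25, 1)) = 26.9072
d((8, -16), (-25, -1)) = 36.2491
d((8, -16), (-6, 22)) = 40.4969
d((8, -16), (-25, 1)) = 37.1214
d((-25, -1), (-6, 22)) = 29.8329
d((-25, -1), (-25, 1)) = 2.0 <-- minimum
d((-6, 22), (-25, 1)) = 28.3196

Closest pair: (-25, -1) and (-25, 1) with distance 2.0

The closest pair is (-25, -1) and (-25, 1) with Euclidean distance 2.0. For 7 points, brute-force pairwise comparison is shown above. For large n, the divide-and-conquer algorithm (sort by x, recurse on halves, check the dividing strip) achieves O(n log n).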